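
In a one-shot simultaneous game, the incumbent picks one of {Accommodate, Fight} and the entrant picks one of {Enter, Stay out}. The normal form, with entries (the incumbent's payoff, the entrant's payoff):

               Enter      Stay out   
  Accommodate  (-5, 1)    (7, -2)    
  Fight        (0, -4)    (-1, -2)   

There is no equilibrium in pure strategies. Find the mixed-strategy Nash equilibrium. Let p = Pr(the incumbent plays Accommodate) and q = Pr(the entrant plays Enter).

The incumbent's mix must leave the entrant indifferent between Enter and Stay out.
  the entrant's payoff to Enter: p·1 + (1−p)·(-4) = 5p - 4
  the entrant's payoff to Stay out: p·(-2) + (1−p)·(-2) = -2
  5p - 4 = -2  ⇒  5p = 2  ⇒  p = 2/5.
In a mixed equilibrium the incumbent is indifferent between Accommodate and Fight; this condition fixes q.
  the incumbent's payoff from Accommodate: q·(-5) + (1−q)·7 = -12q + 7
  the incumbent's payoff from Fight: q·0 + (1−q)·(-1) = q - 1
  -12q + 7 = q - 1  ⇒  -13q = -8  ⇒  q = 8/13.

p = 2/5, q = 8/13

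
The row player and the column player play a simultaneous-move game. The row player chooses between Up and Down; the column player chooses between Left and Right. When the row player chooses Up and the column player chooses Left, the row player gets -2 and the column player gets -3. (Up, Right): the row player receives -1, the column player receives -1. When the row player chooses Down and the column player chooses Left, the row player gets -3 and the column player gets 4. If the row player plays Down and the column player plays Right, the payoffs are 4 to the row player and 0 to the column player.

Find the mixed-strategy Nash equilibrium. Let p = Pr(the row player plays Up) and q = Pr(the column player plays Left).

The row player's mix must leave the column player indifferent between Left and Right.
  the column player's payoff to Left: p·(-3) + (1−p)·4 = -7p + 4
  the column player's payoff to Right: p·(-1) + (1−p)·0 = -p
  -7p + 4 = -p  ⇒  -6p = -4  ⇒  p = 2/3.
The row player's indifference between Up and Down determines the column player's mixing probability q:
  the row player's payoff to Up: q·(-2) + (1−q)·(-1) = -q - 1
  the row player's payoff to Down: q·(-3) + (1−q)·4 = -7q + 4
  -q - 1 = -7q + 4  ⇒  6q = 5  ⇒  q = 5/6.

p = 2/3, q = 5/6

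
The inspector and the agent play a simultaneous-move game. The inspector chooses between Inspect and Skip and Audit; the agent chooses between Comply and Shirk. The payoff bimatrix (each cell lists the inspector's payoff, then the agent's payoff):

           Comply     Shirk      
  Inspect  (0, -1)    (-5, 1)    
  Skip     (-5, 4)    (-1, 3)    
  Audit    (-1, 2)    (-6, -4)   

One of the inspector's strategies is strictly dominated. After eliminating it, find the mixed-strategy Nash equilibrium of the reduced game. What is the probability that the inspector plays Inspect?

The inspector's strategy Audit is strictly dominated by Inspect: 0 > -1 and -5 > -6. Eliminate Audit.
In a mixed equilibrium the agent is indifferent between Comply and Shirk; this condition fixes p.
  the agent's payoff from Comply: p·(-1) + (1−p)·4 = -5p + 4
  the agent's payoff from Shirk: p·1 + (1−p)·3 = -2p + 3
  -5p + 4 = -2p + 3  ⇒  -3p = -1  ⇒  p = 1/3.

p = 1/3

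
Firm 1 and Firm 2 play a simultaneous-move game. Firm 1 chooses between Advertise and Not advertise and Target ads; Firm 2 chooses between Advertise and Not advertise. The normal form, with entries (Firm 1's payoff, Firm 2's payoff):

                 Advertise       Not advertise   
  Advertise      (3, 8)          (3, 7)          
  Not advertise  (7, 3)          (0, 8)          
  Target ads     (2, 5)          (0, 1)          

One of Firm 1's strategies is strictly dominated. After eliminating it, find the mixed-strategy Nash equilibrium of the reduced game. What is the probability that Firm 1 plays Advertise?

Firm 1's strategy Target ads is strictly dominated by Advertise: 3 > 2 and 3 > 0. Eliminate Target ads.
For Firm 2 to be willing to mix, Firm 2 must be indifferent between Advertise and Not advertise, which pins down Firm 1's mix.
  Firm 2's expected payoff from Advertise: p·8 + (1−p)·3 = 5p + 3
  Firm 2's expected payoff from Not advertise: p·7 + (1−p)·8 = -p + 8
  5p + 3 = -p + 8  ⇒  6p = 5  ⇒  p = 5/6.

p = 5/6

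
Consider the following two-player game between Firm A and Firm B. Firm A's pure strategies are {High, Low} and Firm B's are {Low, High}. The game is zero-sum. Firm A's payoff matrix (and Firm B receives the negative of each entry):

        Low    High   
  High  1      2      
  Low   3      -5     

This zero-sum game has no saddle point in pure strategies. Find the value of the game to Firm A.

v = 11/9

Firm B's mix must leave Firm A indifferent between High and Low.
  Firm A's expected payoff from High: q·1 + (1−q)·2 = -q + 2
  Firm A's expected payoff from Low: q·3 + (1−q)·(-5) = 8q - 5
  -q + 2 = 8q - 5  ⇒  -9q = -7  ⇒  q = 7/9.
The value is Firm A's expected payoff against this mix (using High): (7/9)·1 + (2/9)·2 = 11/9.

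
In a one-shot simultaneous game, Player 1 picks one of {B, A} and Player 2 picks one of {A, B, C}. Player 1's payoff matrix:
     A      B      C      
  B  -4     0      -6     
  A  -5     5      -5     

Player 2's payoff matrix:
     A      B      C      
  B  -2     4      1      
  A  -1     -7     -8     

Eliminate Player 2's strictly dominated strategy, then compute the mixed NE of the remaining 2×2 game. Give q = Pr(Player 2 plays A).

q = 5/6

Player 2's strategy C is strictly dominated by B: 4 > 1 and -7 > -8. Eliminate C.
For Player 1 to be willing to mix, Player 1 must be indifferent between B and A, which pins down Player 2's mix.
  Player 1's payoff to B: q·(-4) + (1−q)·0 = -4q
  Player 1's payoff to A: q·(-5) + (1−q)·5 = -10q + 5
  -4q = -10q + 5  ⇒  6q = 5  ⇒  q = 5/6.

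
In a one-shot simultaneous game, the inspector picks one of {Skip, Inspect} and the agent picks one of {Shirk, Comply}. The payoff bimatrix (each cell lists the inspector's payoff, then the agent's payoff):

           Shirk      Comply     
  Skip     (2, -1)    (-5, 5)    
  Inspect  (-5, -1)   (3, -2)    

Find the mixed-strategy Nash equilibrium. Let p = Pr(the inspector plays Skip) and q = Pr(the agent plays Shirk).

p = 1/7, q = 8/15

Set the agent's expected payoff from Shirk equal to that from Comply:
  the agent's expected payoff from Shirk: p·(-1) + (1−p)·(-1) = -1
  the agent's expected payoff from Comply: p·5 + (1−p)·(-2) = 7p - 2
  -1 = 7p - 2  ⇒  -7p = -1  ⇒  p = 1/7.
The inspector's indifference between Skip and Inspect determines the agent's mixing probability q:
  the inspector's expected payoff from Skip: q·2 + (1−q)·(-5) = 7q - 5
  the inspector's expected payoff from Inspect: q·(-5) + (1−q)·3 = -8q + 3
  7q - 5 = -8q + 3  ⇒  15q = 8  ⇒  q = 8/15.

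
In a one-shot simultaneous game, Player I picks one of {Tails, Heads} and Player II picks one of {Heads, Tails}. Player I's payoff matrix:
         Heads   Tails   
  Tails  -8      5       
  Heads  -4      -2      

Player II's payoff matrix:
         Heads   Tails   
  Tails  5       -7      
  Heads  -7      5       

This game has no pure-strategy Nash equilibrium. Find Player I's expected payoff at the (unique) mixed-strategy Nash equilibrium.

-36/11

For Player I to be willing to mix, Player I must be indifferent between Tails and Heads, which pins down Player II's mix.
  Player I's expected payoff from Tails: q·(-8) + (1−q)·5 = -13q + 5
  Player I's expected payoff from Heads: q·(-4) + (1−q)·(-2) = -2q - 2
  -13q + 5 = -2q - 2  ⇒  -11q = -7  ⇒  q = 7/11.
At equilibrium Player I is indifferent across rows, so Player I's payoff equals the payoff from Tails: (7/11)·(-8) + (4/11)·5 = -36/11.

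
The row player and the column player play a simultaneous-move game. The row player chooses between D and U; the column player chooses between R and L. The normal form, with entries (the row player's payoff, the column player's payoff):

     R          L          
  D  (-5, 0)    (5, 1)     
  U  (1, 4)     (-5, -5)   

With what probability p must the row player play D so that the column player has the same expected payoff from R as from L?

In a mixed equilibrium the column player is indifferent between R and L; this condition fixes p.
  the column player's expected payoff from R: p·0 + (1−p)·4 = -4p + 4
  the column player's expected payoff from L: p·1 + (1−p)·(-5) = 6p - 5
  -4p + 4 = 6p - 5  ⇒  -10p = -9  ⇒  p = 9/10.

p = 9/10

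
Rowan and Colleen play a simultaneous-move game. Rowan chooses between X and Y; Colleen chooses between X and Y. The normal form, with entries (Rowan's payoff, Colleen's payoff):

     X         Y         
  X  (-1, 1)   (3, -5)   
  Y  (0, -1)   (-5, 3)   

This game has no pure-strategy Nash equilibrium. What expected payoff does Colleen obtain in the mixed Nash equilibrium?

-1/5

Rowan's mix must leave Colleen indifferent between X and Y.
  Colleen's expected payoff from X: p·1 + (1−p)·(-1) = 2p - 1
  Colleen's expected payoff from Y: p·(-5) + (1−p)·3 = -8p + 3
  2p - 1 = -8p + 3  ⇒  10p = 4  ⇒  p = 2/5.
At equilibrium Colleen is indifferent across columns, so Colleen's payoff equals the payoff from X: (2/5)·1 + (3/5)·(-1) = -1/5.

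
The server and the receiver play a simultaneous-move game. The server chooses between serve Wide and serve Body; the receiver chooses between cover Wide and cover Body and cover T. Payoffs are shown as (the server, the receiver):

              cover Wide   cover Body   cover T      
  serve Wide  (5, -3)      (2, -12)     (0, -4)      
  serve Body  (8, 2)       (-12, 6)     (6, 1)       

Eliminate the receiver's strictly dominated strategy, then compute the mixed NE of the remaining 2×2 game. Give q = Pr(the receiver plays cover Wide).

q = 14/17

The receiver's strategy cover T is strictly dominated by cover Wide: -3 > -4 and 2 > 1. Eliminate cover T.
The server's indifference between serve Wide and serve Body determines the receiver's mixing probability q:
  the server's payoff from serve Wide: q·5 + (1−q)·2 = 3q + 2
  the server's payoff from serve Body: q·8 + (1−q)·(-12) = 20q - 12
  3q + 2 = 20q - 12  ⇒  -17q = -14  ⇒  q = 14/17.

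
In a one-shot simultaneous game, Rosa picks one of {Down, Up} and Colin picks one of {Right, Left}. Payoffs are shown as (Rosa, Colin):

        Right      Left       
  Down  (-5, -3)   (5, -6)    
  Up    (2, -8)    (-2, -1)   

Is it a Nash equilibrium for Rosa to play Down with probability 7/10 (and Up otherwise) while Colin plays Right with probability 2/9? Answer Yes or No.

No

Given Colin's mix q = 2/9, Rosa's payoff from Down is 25/9 but from Up is -10/9. Rosa strictly prefers Down, so Rosa would not mix.
So the proposed profile is not a Nash equilibrium.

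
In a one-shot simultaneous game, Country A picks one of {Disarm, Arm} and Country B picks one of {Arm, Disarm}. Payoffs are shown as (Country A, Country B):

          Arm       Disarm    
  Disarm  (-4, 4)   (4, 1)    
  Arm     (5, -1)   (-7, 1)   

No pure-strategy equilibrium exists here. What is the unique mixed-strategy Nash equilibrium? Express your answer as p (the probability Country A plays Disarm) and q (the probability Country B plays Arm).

p = 2/5, q = 11/20

In a mixed equilibrium Country B is indifferent between Arm and Disarm; this condition fixes p.
  Country B's expected payoff from Arm: p·4 + (1−p)·(-1) = 5p - 1
  Country B's expected payoff from Disarm: p·1 + (1−p)·1 = 1
  5p - 1 = 1  ⇒  5p = 2  ⇒  p = 2/5.
For Country A to be willing to mix, Country A must be indifferent between Disarm and Arm, which pins down Country B's mix.
  Country A's payoff to Disarm: q·(-4) + (1−q)·4 = -8q + 4
  Country A's payoff to Arm: q·5 + (1−q)·(-7) = 12q - 7
  -8q + 4 = 12q - 7  ⇒  -20q = -11  ⇒  q = 11/20.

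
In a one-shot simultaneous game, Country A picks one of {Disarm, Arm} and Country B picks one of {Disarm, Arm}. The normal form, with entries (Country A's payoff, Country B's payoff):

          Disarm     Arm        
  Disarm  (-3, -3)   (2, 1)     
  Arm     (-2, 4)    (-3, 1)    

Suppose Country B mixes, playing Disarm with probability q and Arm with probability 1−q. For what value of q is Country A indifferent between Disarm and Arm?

In a mixed equilibrium Country A is indifferent between Disarm and Arm; this condition fixes q.
  Country A's payoff from Disarm: q·(-3) + (1−q)·2 = -5q + 2
  Country A's payoff from Arm: q·(-2) + (1−q)·(-3) = q - 3
  -5q + 2 = q - 3  ⇒  -6q = -5  ⇒  q = 5/6.

q = 5/6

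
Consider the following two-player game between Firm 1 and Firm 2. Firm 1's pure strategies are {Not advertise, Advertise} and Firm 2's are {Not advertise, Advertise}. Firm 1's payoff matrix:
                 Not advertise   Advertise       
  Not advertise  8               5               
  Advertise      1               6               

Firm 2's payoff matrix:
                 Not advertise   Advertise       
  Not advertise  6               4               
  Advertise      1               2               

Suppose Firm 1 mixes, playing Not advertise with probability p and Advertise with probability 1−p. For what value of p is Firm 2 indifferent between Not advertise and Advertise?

Firm 2's indifference between Not advertise and Advertise determines Firm 1's mixing probability p:
  Firm 2's payoff from Not advertise: p·6 + (1−p)·1 = 5p + 1
  Firm 2's payoff from Advertise: p·4 + (1−p)·2 = 2p + 2
  5p + 1 = 2p + 2  ⇒  3p = 1  ⇒  p = 1/3.

p = 1/3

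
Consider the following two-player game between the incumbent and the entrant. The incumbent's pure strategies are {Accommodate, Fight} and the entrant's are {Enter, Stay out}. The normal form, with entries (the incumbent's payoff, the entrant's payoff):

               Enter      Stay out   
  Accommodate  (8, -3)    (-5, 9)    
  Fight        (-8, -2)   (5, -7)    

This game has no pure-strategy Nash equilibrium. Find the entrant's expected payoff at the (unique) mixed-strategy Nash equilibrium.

-39/17

The incumbent's mix must leave the entrant indifferent between Enter and Stay out.
  the entrant's payoff from Enter: p·(-3) + (1−p)·(-2) = -p - 2
  the entrant's payoff from Stay out: p·9 + (1−p)·(-7) = 16p - 7
  -p - 2 = 16p - 7  ⇒  -17p = -5  ⇒  p = 5/17.
At equilibrium the entrant is indifferent across columns, so the entrant's payoff equals the payoff from Enter: (5/17)·(-3) + (12/17)·(-2) = -39/17.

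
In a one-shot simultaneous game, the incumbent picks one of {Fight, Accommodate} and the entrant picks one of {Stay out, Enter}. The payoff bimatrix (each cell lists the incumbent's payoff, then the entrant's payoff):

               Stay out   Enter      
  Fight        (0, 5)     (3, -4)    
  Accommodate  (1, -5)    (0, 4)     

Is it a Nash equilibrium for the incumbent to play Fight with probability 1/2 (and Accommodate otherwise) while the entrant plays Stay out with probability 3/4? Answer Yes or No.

Yes

Check the entrant's indifference given the incumbent's mix p = 1/2:
  payoff from Stay out = 0; payoff from Enter = 0 — equal.
Check the incumbent's indifference given the entrant's mix q = 3/4:
  payoff from Fight = 3/4; payoff from Accommodate = 3/4 — equal.
Both players are indifferent, so neither can profitably deviate.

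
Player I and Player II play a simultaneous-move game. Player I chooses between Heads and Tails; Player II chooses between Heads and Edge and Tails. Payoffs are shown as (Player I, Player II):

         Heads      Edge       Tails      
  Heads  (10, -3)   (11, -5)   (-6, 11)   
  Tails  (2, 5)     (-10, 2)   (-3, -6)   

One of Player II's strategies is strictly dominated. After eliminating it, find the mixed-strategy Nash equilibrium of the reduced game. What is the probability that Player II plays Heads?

q = 3/11

Player II's strategy Edge is strictly dominated by Heads: -3 > -5 and 5 > 2. Eliminate Edge.
Set Player I's expected payoff from Heads equal to that from Tails:
  Player I's expected payoff from Heads: q·10 + (1−q)·(-6) = 16q - 6
  Player I's expected payoff from Tails: q·2 + (1−q)·(-3) = 5q - 3
  16q - 6 = 5q - 3  ⇒  11q = 3  ⇒  q = 3/11.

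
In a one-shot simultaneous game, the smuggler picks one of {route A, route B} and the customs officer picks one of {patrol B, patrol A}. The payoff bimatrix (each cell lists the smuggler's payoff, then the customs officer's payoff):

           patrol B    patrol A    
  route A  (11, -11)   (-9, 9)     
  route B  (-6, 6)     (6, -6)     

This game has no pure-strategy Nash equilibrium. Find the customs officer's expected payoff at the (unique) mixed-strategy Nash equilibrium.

For the customs officer to be willing to mix, the customs officer must be indifferent between patrol B and patrol A, which pins down the smuggler's mix.
  the customs officer's payoff to patrol B: p·(-11) + (1−p)·6 = -17p + 6
  the customs officer's payoff to patrol A: p·9 + (1−p)·(-6) = 15p - 6
  -17p + 6 = 15p - 6  ⇒  -32p = -12  ⇒  p = 3/8.
At equilibrium the customs officer is indifferent across columns, so the customs officer's payoff equals the payoff from patrol B: (3/8)·(-11) + (5/8)·6 = -3/8.

-3/8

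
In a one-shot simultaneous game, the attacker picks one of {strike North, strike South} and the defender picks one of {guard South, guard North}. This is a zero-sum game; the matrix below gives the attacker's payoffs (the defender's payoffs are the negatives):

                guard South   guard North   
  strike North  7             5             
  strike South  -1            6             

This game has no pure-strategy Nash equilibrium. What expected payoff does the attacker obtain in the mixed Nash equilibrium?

47/9

Set the attacker's expected payoff from strike North equal to that from strike South:
  the attacker's payoff to strike North: q·7 + (1−q)·5 = 2q + 5
  the attacker's payoff to strike South: q·(-1) + (1−q)·6 = -7q + 6
  2q + 5 = -7q + 6  ⇒  9q = 1  ⇒  q = 1/9.
At equilibrium the attacker is indifferent across rows, so the attacker's payoff equals the payoff from strike North: (1/9)·7 + (8/9)·5 = 47/9.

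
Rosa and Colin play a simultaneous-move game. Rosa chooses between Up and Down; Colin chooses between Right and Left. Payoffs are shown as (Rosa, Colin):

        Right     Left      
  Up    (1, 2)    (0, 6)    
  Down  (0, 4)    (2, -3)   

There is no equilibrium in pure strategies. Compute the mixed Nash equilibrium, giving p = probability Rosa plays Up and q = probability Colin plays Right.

Set Colin's expected payoff from Right equal to that from Left:
  Colin's expected payoff from Right: p·2 + (1−p)·4 = -2p + 4
  Colin's expected payoff from Left: p·6 + (1−p)·(-3) = 9p - 3
  -2p + 4 = 9p - 3  ⇒  -11p = -7  ⇒  p = 7/11.
Rosa's indifference between Up and Down determines Colin's mixing probability q:
  Rosa's payoff to Up: q·1 + (1−q)·0 = q
  Rosa's payoff to Down: q·0 + (1−q)·2 = -2q + 2
  q = -2q + 2  ⇒  3q = 2  ⇒  q = 2/3.

p = 7/11, q = 2/3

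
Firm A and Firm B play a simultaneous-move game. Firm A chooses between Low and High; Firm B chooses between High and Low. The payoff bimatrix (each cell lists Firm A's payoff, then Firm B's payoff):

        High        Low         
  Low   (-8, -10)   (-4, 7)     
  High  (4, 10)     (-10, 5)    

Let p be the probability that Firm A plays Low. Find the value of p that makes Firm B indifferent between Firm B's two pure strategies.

Firm B's indifference between High and Low determines Firm A's mixing probability p:
  Firm B's payoff from High: p·(-10) + (1−p)·10 = -20p + 10
  Firm B's payoff from Low: p·7 + (1−p)·5 = 2p + 5
  -20p + 10 = 2p + 5  ⇒  -22p = -5  ⇒  p = 5/22.

p = 5/22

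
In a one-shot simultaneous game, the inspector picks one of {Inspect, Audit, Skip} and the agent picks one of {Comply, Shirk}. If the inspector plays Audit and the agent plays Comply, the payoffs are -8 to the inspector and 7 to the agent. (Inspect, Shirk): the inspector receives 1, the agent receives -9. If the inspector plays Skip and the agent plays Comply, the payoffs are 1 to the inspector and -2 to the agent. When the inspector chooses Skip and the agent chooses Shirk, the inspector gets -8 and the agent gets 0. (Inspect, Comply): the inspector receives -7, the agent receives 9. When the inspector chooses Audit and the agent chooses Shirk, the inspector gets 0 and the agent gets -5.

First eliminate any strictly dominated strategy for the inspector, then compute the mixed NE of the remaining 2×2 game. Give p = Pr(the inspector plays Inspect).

p = 1/10

The inspector's strategy Audit is strictly dominated by Inspect: -7 > -8 and 1 > 0. Eliminate Audit.
For the agent to be willing to mix, the agent must be indifferent between Comply and Shirk, which pins down the inspector's mix.
  the agent's payoff from Comply: p·9 + (1−p)·(-2) = 11p - 2
  the agent's payoff from Shirk: p·(-9) + (1−p)·0 = -9p
  11p - 2 = -9p  ⇒  20p = 2  ⇒  p = 1/10.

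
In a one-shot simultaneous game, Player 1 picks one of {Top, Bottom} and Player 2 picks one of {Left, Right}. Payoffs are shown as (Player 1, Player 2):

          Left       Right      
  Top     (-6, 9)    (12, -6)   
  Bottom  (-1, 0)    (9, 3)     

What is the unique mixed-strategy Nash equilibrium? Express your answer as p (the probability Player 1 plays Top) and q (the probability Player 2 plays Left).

Player 2's indifference between Left and Right determines Player 1's mixing probability p:
  Player 2's payoff to Left: p·9 + (1−p)·0 = 9p
  Player 2's payoff to Right: p·(-6) + (1−p)·3 = -9p + 3
  9p = -9p + 3  ⇒  18p = 3  ⇒  p = 1/6.
In a mixed equilibrium Player 1 is indifferent between Top and Bottom; this condition fixes q.
  Player 1's payoff to Top: q·(-6) + (1−q)·12 = -18q + 12
  Player 1's payoff to Bottom: q·(-1) + (1−q)·9 = -10q + 9
  -18q + 12 = -10q + 9  ⇒  -8q = -3  ⇒  q = 3/8.

p = 1/6, q = 3/8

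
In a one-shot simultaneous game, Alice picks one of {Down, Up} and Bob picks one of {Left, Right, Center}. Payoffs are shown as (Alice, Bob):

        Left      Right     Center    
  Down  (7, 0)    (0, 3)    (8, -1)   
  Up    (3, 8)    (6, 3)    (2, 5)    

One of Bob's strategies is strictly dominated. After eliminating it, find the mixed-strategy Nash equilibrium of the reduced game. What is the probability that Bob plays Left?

q = 3/5

Bob's strategy Center is strictly dominated by Left: 0 > -1 and 8 > 5. Eliminate Center.
In a mixed equilibrium Alice is indifferent between Down and Up; this condition fixes q.
  Alice's payoff from Down: q·7 + (1−q)·0 = 7q
  Alice's payoff from Up: q·3 + (1−q)·6 = -3q + 6
  7q = -3q + 6  ⇒  10q = 6  ⇒  q = 3/5.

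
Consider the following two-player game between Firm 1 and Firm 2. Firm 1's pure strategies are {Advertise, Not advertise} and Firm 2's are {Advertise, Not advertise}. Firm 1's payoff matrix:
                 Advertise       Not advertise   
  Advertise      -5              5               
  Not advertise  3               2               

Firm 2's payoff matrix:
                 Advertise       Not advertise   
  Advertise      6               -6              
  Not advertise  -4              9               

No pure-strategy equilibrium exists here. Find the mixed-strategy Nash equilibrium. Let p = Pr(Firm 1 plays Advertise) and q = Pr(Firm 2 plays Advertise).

p = 13/25, q = 3/11

Firm 2's indifference between Advertise and Not advertise determines Firm 1's mixing probability p:
  Firm 2's payoff from Advertise: p·6 + (1−p)·(-4) = 10p - 4
  Firm 2's payoff from Not advertise: p·(-6) + (1−p)·9 = -15p + 9
  10p - 4 = -15p + 9  ⇒  25p = 13  ⇒  p = 13/25.
For Firm 1 to be willing to mix, Firm 1 must be indifferent between Advertise and Not advertise, which pins down Firm 2's mix.
  Firm 1's expected payoff from Advertise: q·(-5) + (1−q)·5 = -10q + 5
  Firm 1's expected payoff from Not advertise: q·3 + (1−q)·2 = q + 2
  -10q + 5 = q + 2  ⇒  -11q = -3  ⇒  q = 3/11.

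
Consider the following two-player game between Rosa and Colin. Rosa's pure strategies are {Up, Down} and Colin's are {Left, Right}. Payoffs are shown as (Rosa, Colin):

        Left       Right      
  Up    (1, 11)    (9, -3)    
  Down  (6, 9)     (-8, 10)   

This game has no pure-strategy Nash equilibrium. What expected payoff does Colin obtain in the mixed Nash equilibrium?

137/15

In a mixed equilibrium Colin is indifferent between Left and Right; this condition fixes p.
  Colin's payoff from Left: p·11 + (1−p)·9 = 2p + 9
  Colin's payoff from Right: p·(-3) + (1−p)·10 = -13p + 10
  2p + 9 = -13p + 10  ⇒  15p = 1  ⇒  p = 1/15.
At equilibrium Colin is indifferent across columns, so Colin's payoff equals the payoff from Left: (1/15)·11 + (14/15)·9 = 137/15.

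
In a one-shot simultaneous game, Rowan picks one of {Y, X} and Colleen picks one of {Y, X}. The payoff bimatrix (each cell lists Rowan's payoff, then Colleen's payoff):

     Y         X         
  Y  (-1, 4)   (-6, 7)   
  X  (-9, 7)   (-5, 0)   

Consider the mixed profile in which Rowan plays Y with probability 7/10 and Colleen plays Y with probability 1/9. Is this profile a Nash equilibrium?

Yes

Check Colleen's indifference given Rowan's mix p = 7/10:
  payoff from Y = 49/10; payoff from X = 49/10 — equal.
Check Rowan's indifference given Colleen's mix q = 1/9:
  payoff from Y = -49/9; payoff from X = -49/9 — equal.
Both players are indifferent, so neither can profitably deviate.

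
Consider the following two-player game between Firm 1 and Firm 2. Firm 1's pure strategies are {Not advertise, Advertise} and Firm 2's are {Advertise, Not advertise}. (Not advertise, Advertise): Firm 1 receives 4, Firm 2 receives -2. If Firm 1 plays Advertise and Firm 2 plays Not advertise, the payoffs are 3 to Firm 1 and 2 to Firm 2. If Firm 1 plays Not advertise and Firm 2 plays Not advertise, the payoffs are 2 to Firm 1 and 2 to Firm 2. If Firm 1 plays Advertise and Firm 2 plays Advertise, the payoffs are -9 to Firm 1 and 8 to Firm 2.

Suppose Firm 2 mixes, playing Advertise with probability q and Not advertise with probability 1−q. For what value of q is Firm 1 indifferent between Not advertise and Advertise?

q = 1/14

In a mixed equilibrium Firm 1 is indifferent between Not advertise and Advertise; this condition fixes q.
  Firm 1's expected payoff from Not advertise: q·4 + (1−q)·2 = 2q + 2
  Firm 1's expected payoff from Advertise: q·(-9) + (1−q)·3 = -12q + 3
  2q + 2 = -12q + 3  ⇒  14q = 1  ⇒  q = 1/14.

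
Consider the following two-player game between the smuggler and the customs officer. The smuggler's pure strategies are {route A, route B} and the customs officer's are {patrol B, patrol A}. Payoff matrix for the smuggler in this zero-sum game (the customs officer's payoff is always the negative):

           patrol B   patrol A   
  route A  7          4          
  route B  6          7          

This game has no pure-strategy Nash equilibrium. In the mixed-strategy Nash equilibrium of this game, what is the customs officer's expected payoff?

-25/4

For the customs officer to be willing to mix, the customs officer must be indifferent between patrol B and patrol A, which pins down the smuggler's mix.
  the customs officer's expected payoff from patrol B: p·(-7) + (1−p)·(-6) = -p - 6
  the customs officer's expected payoff from patrol A: p·(-4) + (1−p)·(-7) = 3p - 7
  -p - 6 = 3p - 7  ⇒  -4p = -1  ⇒  p = 1/4.
At equilibrium the customs officer is indifferent across columns, so the customs officer's payoff equals the payoff from patrol B: (1/4)·(-7) + (3/4)·(-6) = -25/4.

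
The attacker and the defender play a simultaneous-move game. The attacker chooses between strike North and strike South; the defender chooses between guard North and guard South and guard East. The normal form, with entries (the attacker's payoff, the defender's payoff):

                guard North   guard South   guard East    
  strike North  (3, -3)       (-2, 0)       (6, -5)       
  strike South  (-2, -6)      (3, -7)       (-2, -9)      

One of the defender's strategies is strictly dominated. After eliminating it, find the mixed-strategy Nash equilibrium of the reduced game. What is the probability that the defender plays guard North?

q = 1/2

The defender's strategy guard East is strictly dominated by guard North: -3 > -5 and -6 > -9. Eliminate guard East.
The defender's mix must leave the attacker indifferent between strike North and strike South.
  the attacker's expected payoff from strike North: q·3 + (1−q)·(-2) = 5q - 2
  the attacker's expected payoff from strike South: q·(-2) + (1−q)·3 = -5q + 3
  5q - 2 = -5q + 3  ⇒  10q = 5  ⇒  q = 1/2.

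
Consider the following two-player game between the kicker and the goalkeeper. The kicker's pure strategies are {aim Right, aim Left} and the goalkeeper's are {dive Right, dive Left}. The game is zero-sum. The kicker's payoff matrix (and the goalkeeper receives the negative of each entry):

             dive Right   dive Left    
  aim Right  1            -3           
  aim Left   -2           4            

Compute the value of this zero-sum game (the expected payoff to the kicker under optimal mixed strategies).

v = -1/5

The kicker's indifference between aim Right and aim Left determines the goalkeeper's mixing probability q:
  the kicker's payoff to aim Right: q·1 + (1−q)·(-3) = 4q - 3
  the kicker's payoff to aim Left: q·(-2) + (1−q)·4 = -6q + 4
  4q - 3 = -6q + 4  ⇒  10q = 7  ⇒  q = 7/10.
The value is the kicker's expected payoff against this mix (using aim Right): (7/10)·1 + (3/10)·(-3) = -1/5.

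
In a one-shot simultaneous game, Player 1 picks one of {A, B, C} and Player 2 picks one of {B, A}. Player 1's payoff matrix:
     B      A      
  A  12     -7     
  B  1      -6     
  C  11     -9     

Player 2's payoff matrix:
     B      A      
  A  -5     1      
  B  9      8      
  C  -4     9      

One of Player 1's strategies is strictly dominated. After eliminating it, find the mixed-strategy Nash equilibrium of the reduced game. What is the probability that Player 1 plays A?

p = 1/7

Player 1's strategy C is strictly dominated by A: 12 > 11 and -7 > -9. Eliminate C.
Player 2's indifference between B and A determines Player 1's mixing probability p:
  Player 2's expected payoff from B: p·(-5) + (1−p)·9 = -14p + 9
  Player 2's expected payoff from A: p·1 + (1−p)·8 = -7p + 8
  -14p + 9 = -7p + 8  ⇒  -7p = -1  ⇒  p = 1/7.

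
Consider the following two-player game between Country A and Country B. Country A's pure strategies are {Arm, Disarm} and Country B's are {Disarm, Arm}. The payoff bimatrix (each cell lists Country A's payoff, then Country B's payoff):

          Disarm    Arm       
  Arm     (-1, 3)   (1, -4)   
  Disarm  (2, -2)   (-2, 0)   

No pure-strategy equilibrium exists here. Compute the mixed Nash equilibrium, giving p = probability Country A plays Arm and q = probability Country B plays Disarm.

Country B's indifference between Disarm and Arm determines Country A's mixing probability p:
  Country B's expected payoff from Disarm: p·3 + (1−p)·(-2) = 5p - 2
  Country B's expected payoff from Arm: p·(-4) + (1−p)·0 = -4p
  5p - 2 = -4p  ⇒  9p = 2  ⇒  p = 2/9.
For Country A to be willing to mix, Country A must be indifferent between Arm and Disarm, which pins down Country B's mix.
  Country A's payoff from Arm: q·(-1) + (1−q)·1 = -2q + 1
  Country A's payoff from Disarm: q·2 + (1−q)·(-2) = 4q - 2
  -2q + 1 = 4q - 2  ⇒  -6q = -3  ⇒  q = 1/2.

p = 2/9, q = 1/2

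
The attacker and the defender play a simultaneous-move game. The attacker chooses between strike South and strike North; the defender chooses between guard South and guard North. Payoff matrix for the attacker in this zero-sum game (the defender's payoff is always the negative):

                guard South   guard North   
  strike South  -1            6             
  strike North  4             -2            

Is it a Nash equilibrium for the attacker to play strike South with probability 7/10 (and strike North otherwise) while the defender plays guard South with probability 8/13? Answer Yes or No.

No

Given the attacker's mix p = 7/10, the defender's payoff from guard South is -1/2 but from guard North is -18/5. The defender strictly prefers guard South, so the defender would not mix.
So the proposed profile is not a Nash equilibrium.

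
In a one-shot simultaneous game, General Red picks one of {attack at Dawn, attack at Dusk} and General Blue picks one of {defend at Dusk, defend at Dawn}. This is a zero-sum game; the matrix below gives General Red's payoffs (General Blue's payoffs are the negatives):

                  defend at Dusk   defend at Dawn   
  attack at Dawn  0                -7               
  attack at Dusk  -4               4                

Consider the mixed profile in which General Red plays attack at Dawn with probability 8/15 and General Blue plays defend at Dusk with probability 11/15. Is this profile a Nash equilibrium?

Yes

Check General Blue's indifference given General Red's mix p = 8/15:
  payoff from defend at Dusk = 28/15; payoff from defend at Dawn = 28/15 — equal.
Check General Red's indifference given General Blue's mix q = 11/15:
  payoff from attack at Dawn = -28/15; payoff from attack at Dusk = -28/15 — equal.
Both players are indifferent, so neither can profitably deviate.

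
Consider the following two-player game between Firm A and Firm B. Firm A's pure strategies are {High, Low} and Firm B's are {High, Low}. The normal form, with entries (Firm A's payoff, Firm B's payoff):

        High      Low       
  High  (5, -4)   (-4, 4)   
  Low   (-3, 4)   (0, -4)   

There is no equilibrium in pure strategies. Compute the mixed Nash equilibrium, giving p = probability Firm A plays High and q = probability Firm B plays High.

Firm A's mix must leave Firm B indifferent between High and Low.
  Firm B's payoff from High: p·(-4) + (1−p)·4 = -8p + 4
  Firm B's payoff from Low: p·4 + (1−p)·(-4) = 8p - 4
  -8p + 4 = 8p - 4  ⇒  -16p = -8  ⇒  p = 1/2.
In a mixed equilibrium Firm A is indifferent between High and Low; this condition fixes q.
  Firm A's expected payoff from High: q·5 + (1−q)·(-4) = 9q - 4
  Firm A's expected payoff from Low: q·(-3) + (1−q)·0 = -3q
  9q - 4 = -3q  ⇒  12q = 4  ⇒  q = 1/3.

p = 1/2, q = 1/3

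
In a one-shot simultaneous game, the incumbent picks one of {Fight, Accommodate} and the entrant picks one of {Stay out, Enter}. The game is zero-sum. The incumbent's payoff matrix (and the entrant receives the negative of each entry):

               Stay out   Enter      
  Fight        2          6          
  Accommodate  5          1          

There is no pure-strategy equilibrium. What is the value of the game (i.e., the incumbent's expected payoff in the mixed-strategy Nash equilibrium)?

The incumbent's indifference between Fight and Accommodate determines the entrant's mixing probability q:
  the incumbent's payoff to Fight: q·2 + (1−q)·6 = -4q + 6
  the incumbent's payoff to Accommodate: q·5 + (1−q)·1 = 4q + 1
  -4q + 6 = 4q + 1  ⇒  -8q = -5  ⇒  q = 5/8.
The value is the incumbent's expected payoff against this mix (using Fight): (5/8)·2 + (3/8)·6 = 7/2.

v = 7/2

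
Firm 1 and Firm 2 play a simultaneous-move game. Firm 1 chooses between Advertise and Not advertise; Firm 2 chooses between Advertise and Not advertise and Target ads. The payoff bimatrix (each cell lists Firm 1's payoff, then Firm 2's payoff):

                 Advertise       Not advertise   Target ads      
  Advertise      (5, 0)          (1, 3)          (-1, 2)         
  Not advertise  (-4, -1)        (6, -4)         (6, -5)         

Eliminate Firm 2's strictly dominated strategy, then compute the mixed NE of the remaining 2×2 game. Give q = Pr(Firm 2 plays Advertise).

q = 5/14

Firm 2's strategy Target ads is strictly dominated by Not advertise: 3 > 2 and -4 > -5. Eliminate Target ads.
Firm 2's mix must leave Firm 1 indifferent between Advertise and Not advertise.
  Firm 1's payoff to Advertise: q·5 + (1−q)·1 = 4q + 1
  Firm 1's payoff to Not advertise: q·(-4) + (1−q)·6 = -10q + 6
  4q + 1 = -10q + 6  ⇒  14q = 5  ⇒  q = 5/14.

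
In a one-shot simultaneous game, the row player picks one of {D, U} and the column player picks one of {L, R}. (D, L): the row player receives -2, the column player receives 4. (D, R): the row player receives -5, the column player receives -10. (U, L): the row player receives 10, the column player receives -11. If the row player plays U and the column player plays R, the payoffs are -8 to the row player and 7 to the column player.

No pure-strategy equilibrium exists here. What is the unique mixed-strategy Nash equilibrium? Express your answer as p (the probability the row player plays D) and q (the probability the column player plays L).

For the column player to be willing to mix, the column player must be indifferent between L and R, which pins down the row player's mix.
  the column player's expected payoff from L: p·4 + (1−p)·(-11) = 15p - 11
  the column player's expected payoff from R: p·(-10) + (1−p)·7 = -17p + 7
  15p - 11 = -17p + 7  ⇒  32p = 18  ⇒  p = 9/16.
For the row player to be willing to mix, the row player must be indifferent between D and U, which pins down the column player's mix.
  the row player's payoff from D: q·(-2) + (1−q)·(-5) = 3q - 5
  the row player's payoff from U: q·10 + (1−q)·(-8) = 18q - 8
  3q - 5 = 18q - 8  ⇒  -15q = -3  ⇒  q = 1/5.

p = 9/16, q = 1/5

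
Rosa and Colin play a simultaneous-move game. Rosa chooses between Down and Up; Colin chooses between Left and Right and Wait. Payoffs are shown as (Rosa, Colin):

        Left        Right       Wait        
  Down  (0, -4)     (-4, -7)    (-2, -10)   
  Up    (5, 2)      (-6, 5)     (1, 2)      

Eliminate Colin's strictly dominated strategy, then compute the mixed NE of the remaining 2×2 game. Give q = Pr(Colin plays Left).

q = 2/7

Colin's strategy Wait is strictly dominated by Right: -7 > -10 and 5 > 2. Eliminate Wait.
In a mixed equilibrium Rosa is indifferent between Down and Up; this condition fixes q.
  Rosa's payoff from Down: q·0 + (1−q)·(-4) = 4q - 4
  Rosa's payoff from Up: q·5 + (1−q)·(-6) = 11q - 6
  4q - 4 = 11q - 6  ⇒  -7q = -2  ⇒  q = 2/7.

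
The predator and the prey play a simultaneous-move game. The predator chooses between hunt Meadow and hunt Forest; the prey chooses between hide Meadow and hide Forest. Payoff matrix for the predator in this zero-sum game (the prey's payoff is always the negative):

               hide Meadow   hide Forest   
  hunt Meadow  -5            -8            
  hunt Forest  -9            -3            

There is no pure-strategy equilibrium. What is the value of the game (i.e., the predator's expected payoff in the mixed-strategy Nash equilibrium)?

v = -19/3

For the predator to be willing to mix, the predator must be indifferent between hunt Meadow and hunt Forest, which pins down the prey's mix.
  the predator's expected payoff from hunt Meadow: q·(-5) + (1−q)·(-8) = 3q - 8
  the predator's expected payoff from hunt Forest: q·(-9) + (1−q)·(-3) = -6q - 3
  3q - 8 = -6q - 3  ⇒  9q = 5  ⇒  q = 5/9.
The value is the predator's expected payoff against this mix (using hunt Meadow): (5/9)·(-5) + (4/9)·(-8) = -19/3.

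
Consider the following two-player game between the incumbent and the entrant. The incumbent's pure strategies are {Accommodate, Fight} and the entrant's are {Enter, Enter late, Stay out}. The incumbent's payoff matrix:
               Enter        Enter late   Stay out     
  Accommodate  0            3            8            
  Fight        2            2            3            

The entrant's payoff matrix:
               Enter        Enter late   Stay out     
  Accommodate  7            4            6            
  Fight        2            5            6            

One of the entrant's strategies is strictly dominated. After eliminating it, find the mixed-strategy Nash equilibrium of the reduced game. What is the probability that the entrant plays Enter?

The entrant's strategy Enter late is strictly dominated by Stay out: 6 > 4 and 6 > 5. Eliminate Enter late.
In a mixed equilibrium the incumbent is indifferent between Accommodate and Fight; this condition fixes q.
  the incumbent's expected payoff from Accommodate: q·0 + (1−q)·8 = -8q + 8
  the incumbent's expected payoff from Fight: q·2 + (1−q)·3 = -q + 3
  -8q + 8 = -q + 3  ⇒  -7q = -5  ⇒  q = 5/7.

q = 5/7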